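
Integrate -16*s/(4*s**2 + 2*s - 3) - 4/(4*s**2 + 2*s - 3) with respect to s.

Let u = 4*s**2 + 2*s - 3, so du = (8*s + 2) ds.
Rewriting, the integral becomes -2·∫ 1/u du = -2·log(u).
Substituting back, u = 4*s**2 + 2*s - 3.

-2*log(4*s**2 + 2*s - 3) + C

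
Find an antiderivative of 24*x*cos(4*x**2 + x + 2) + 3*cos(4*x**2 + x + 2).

Let u = 4*x**2 + x + 2, so du = (8*x + 1) dx.
Rewriting, the integral becomes 3·∫ cos(u) du = 3·sin(u).
Substituting back, u = 4*x**2 + x + 2.

3*sin(4*x**2 + x + 2) + C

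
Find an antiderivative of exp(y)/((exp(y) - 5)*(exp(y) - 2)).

Let u = e^y, du = e^y dy.
The integral becomes ∫ du/((u-2)(u-5)); decompose into partial fractions.

log(exp(y) - 5)/3 - log(exp(y) - 2)/3 + C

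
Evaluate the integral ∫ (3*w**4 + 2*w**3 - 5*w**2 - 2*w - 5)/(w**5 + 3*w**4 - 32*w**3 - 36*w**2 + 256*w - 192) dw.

Factor the denominator: (w - 4)*(w - 2)*(w - 1)*(w + 4)*(w + 6).
Partial-fraction decomposition: 469/(160*(w + 6)) - 563/(480*(w + 4)) - 1/(15*(w - 1)) - 35/(96*(w - 2)) + 803/(480*(w - 4)).
Integrate each term: A/(w−a) contributes A·log|w−a|.

803*log(w - 4)/480 - 35*log(w - 2)/96 - log(w - 1)/15 - 563*log(w + 4)/480 + 469*log(w + 6)/160 + C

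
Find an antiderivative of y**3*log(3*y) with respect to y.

Use integration by parts with u = log(3*y), dv = y**3 dy.
Then du = 1/y dy and v = y**4/4.

y**4*(log(y) + log(3))/4 - y**4/16 + C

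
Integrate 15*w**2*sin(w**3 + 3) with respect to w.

-5*cos(w**3 + 3) + C

Let u = w**3 + 3, so du = (3*w**2) dw.
Rewriting, the integral becomes 5·∫ sin(u) du = 5·-cos(u).
Substituting back, u = w**3 + 3.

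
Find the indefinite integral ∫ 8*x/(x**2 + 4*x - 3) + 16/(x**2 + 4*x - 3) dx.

4*log(x**2 + 4*x - 3) + C

Let u = x**2 + 4*x - 3, so du = (2*x + 4) dx.
Rewriting, the integral becomes 4·∫ 1/u du = 4·log(u).
Substituting back, u = x**2 + 4*x - 3.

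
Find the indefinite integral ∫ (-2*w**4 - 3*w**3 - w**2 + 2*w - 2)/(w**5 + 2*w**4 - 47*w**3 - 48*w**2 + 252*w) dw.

-log(w)/126 - 1633*log(w - 6)/1404 + 29*log(w - 2)/180 + 49*log(w + 3)/270 - 1919*log(w + 7)/1638 + C

Factor the denominator: w*(w - 6)*(w - 2)*(w + 3)*(w + 7).
Partial-fraction decomposition: -1919/(1638*(w + 7)) + 49/(270*(w + 3)) + 29/(180*(w - 2)) - 1633/(1404*(w - 6)) - 1/(126*w).
Integrate each term: A/(w−a) contributes A·log|w−a|.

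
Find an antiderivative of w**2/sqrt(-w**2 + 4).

-w*sqrt(-w**2 + 4)/2 + 2*asin(w/2) + C

Substitute w = 2·sin(θ), so dw = 2·cos(θ) dθ and the radical becomes sqrt(-w**2 + 4) = 2·cos(θ) by the Pythagorean identity.
Integrate the resulting trig expression in θ, then back-substitute θ = asin(w/2), sin(θ) = w/2, cos(θ) = sqrt(-w**2 + 4)/2 (absorbing any constant into C).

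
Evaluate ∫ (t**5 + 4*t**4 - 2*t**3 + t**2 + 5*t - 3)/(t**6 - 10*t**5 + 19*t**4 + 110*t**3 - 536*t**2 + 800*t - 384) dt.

Factor the denominator: (t - 4)**2*(t - 3)*(t - 2)*(t - 1)*(t + 4).
Partial-fraction decomposition: -121/(13440*(t + 4)) + 1/(15*(t - 1)) - 91/(24*(t - 2)) + 267/(7*(t - 3)) - 12829/(384*(t - 4)) + 651/(16*(t - 4)**2).
Integrate each term; A/(t−a) gives A·log|t−a|; A/(t−a)² gives −A/(t−a).

-12829*log(t - 4)/384 + 267*log(t - 3)/7 - 91*log(t - 2)/24 + log(t - 1)/15 - 121*log(t + 4)/13440 - 651/(16*t - 64) + C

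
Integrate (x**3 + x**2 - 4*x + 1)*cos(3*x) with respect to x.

x**3*sin(3*x)/3 + x**2*sin(3*x)/3 + x**2*cos(3*x)/3 - 14*x*sin(3*x)/9 + 2*x*cos(3*x)/9 + 7*sin(3*x)/27 - 14*cos(3*x)/27 + C

Use integration by parts with u = x**3 + x**2 - 4*x + 1, dv = cos(3*x) dx, so v = sin(3*x)/3.
Apply parts 3 times (tabular method): alternate signs, differentiate u down to 0, integrate dv up.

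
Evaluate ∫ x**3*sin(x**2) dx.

Let u = x², du = 2x dx; rewrite as (1/2)∫ u^1·sin(1u) du.
Now integrate by parts 1 time.

-x**2*cos(x**2)/2 + sin(x**2)/2 + C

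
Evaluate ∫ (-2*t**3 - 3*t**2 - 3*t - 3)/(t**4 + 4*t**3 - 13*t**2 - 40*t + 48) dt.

-93*log(t - 3)/98 + 11*log(t - 1)/50 - 1557*log(t + 4)/1225 - 89/(35*t + 140) + C

Factor the denominator: (t - 3)*(t - 1)*(t + 4)**2.
Partial-fraction decomposition: -1557/(1225*(t + 4)) + 89/(35*(t + 4)**2) + 11/(50*(t - 1)) - 93/(98*(t - 3)).
Integrate each term; A/(t−a) gives A·log|t−a|; A/(t−a)² gives −A/(t−a).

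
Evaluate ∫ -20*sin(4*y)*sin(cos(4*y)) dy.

Let u = cos(4*y), so du = (-4*sin(4*y)) dy.
Rewriting, the integral becomes 5·∫ sin(u) du = 5·-cos(u).
Substituting back, u = cos(4*y).

-5*cos(cos(4*y)) + C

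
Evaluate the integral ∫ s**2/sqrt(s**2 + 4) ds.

Substitute s = 2·tan(θ), so ds = 2·sec(θ)^2 dθ and the radical becomes sqrt(s**2 + 4) = 2·sec(θ) by the Pythagorean identity.
Integrate the resulting trig expression in θ, then back-substitute tan(θ) = s/2, sec(θ) = sqrt(s**2 + 4)/2 (absorbing any constant into C).

s*sqrt(s**2 + 4)/2 - 2*log(s + sqrt(s**2 + 4)) + C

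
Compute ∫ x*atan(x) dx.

Use integration by parts with u = arctan(x), dv = x dx.
Then du = 1/(x**2 + 1) dx.

x**2*atan(x)/2 - x/2 + atan(x)/2 + C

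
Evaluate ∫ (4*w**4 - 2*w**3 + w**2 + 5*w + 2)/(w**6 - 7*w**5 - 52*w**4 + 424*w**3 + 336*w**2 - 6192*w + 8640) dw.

-39529*log(w - 6)/34848 + 467*log(w - 4)/360 - log(w - 2)/28 + 2752*log(w + 5)/7623 - 703*log(w + 6)/1440 - 1205/(264*w - 1584) + C

Factor the denominator: (w - 6)**2*(w - 4)*(w - 2)*(w + 5)*(w + 6).
Partial-fraction decomposition: -703/(1440*(w + 6)) + 2752/(7623*(w + 5)) - 1/(28*(w - 2)) + 467/(360*(w - 4)) - 39529/(34848*(w - 6)) + 1205/(264*(w - 6)**2).
Integrate each term; A/(w−a) gives A·log|w−a|; A/(w−a)² gives −A/(w−a).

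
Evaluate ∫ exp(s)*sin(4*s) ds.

exp(s)*sin(4*s)/17 - 4*exp(s)*cos(4*s)/17 + C

Let I denote the integral. Integrate by parts with u = sin(4*s), dv = exp(s) ds, so v = exp(s): I = exp(s)*sin(4*s) − 4·∫ exp(s)*cos(4*s) ds.
Apply parts again with u = cos(4*s), dv = exp(s) ds: ∫ exp(s)*cos(4*s) ds = exp(s)*cos(4*s) + 4·I. Substituting back brings back I: I = exp(s)*sin(4*s) - 4*exp(s)*cos(4*s) − 16·I.
Solving for I: (1 + 16)·I equals the remaining terms, so I = (1/17)·(exp(s)*sin(4*s) - 4*exp(s)*cos(4*s)).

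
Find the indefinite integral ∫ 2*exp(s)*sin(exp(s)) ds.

-2*cos(exp(s)) + C

Let u = exp(s), so du = (exp(s)) ds.
Rewriting, the integral becomes 2·∫ sin(u) du = 2·-cos(u).
Substituting back, u = exp(s).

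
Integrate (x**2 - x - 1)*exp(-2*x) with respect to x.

(-x**2 + 1)*exp(-2*x)/2 + C

Use integration by parts with u = x**2 - x - 1, dv = exp(-2*x) dx, so v = -exp(-2*x)/2.
Apply parts 2 times (tabular method): alternate signs, differentiate u down to 0, integrate dv up.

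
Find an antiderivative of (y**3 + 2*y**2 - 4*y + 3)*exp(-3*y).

(-3*y**3 - 9*y**2 + 6*y - 7)*exp(-3*y)/9 + C

Use integration by parts with u = y**3 + 2*y**2 - 4*y + 3, dv = exp(-3*y) dy, so v = -exp(-3*y)/3.
Apply parts 3 times (tabular method): alternate signs, differentiate u down to 0, integrate dv up.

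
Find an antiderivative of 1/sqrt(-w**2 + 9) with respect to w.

Substitute w = 3·sin(θ), so dw = 3·cos(θ) dθ and the radical becomes sqrt(-w**2 + 9) = 3·cos(θ) by the Pythagorean identity.
Integrate the resulting trig expression in θ, then back-substitute θ = asin(w/3), sin(θ) = w/3, cos(θ) = sqrt(-w**2 + 9)/3 (absorbing any constant into C).

asin(w/3) + C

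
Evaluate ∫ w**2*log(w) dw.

w**3*log(w)/3 - w**3/9 + C

Use integration by parts with u = log(w), dv = w**2 dw.
Then du = 1/w dw and v = w**3/3.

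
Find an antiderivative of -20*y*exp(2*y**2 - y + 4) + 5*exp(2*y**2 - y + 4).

-5*exp(2*y**2 - y + 4) + C

Let u = 2*y**2 - y + 4, so du = (4*y - 1) dy.
Rewriting, the integral becomes -5·∫ e^u du = -5·e^u.
Substituting back, u = 2*y**2 - y + 4.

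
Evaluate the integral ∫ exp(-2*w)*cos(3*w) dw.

3*exp(-2*w)*sin(3*w)/13 - 2*exp(-2*w)*cos(3*w)/13 + C

Let I denote the integral. Integrate by parts with u = cos(3*w), dv = exp(-2*w) dw, so v = -exp(-2*w)/2: I = -exp(-2*w)*cos(3*w)/2 − (3/2)·∫ exp(-2*w)*sin(3*w) dw.
Apply parts again with u = sin(3*w), dv = exp(-2*w) dw: ∫ exp(-2*w)*sin(3*w) dw = -exp(-2*w)*sin(3*w)/2 + (3/2)·I. Substituting back brings back I: I = 3*exp(-2*w)*sin(3*w)/4 - exp(-2*w)*cos(3*w)/2 − (9/4)·I.
Solving for I: (1 + 9/4)·I equals the remaining terms, so I = (4/13)·(3*exp(-2*w)*sin(3*w)/4 - exp(-2*w)*cos(3*w)/2).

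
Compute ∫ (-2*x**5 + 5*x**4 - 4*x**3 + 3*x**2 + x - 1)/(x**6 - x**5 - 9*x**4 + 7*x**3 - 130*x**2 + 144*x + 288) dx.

-973*log(x - 4)/2000 + log(x - 2)/156 + 2*log(x + 1)/75 - 403*log(x + 4)/400 - 438*log(x**2 + 9)/1625 + 1511*atan(x/3)/4875 + C

Factor the denominator: (x - 4)*(x - 2)*(x + 1)*(x + 4)*(x**2 + 9).
Partial-fraction decomposition: -(876*x - 1511)/(1625*(x**2 + 9)) - 403/(400*(x + 4)) + 2/(75*(x + 1)) + 1/(156*(x - 2)) - 973/(2000*(x - 4)).
Integrate each term; A/(x−a) gives A·log|x−a|; the (Bx+D)/(x²+p²) term gives a log and an atan.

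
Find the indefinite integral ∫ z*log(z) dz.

z**2*log(z)/2 - z**2/4 + C

Use integration by parts with u = log(z), dv = z dz.
Then du = 1/z dz and v = z**2/2.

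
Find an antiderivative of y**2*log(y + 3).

y**3*log(y + 3)/3 - y**3/9 + y**2/2 - 3*y + 9*log(y + 3) + C

Use integration by parts with u = log(y + 3), dv = y**2 dy.
Then du = 1/(y + 3) dy and v = y**3/3.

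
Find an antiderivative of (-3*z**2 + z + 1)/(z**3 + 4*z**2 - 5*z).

-log(z)/5 - log(z - 1)/6 - 79*log(z + 5)/30 + C

Factor the denominator: z*(z - 1)*(z + 5).
Partial-fraction decomposition: -79/(30*(z + 5)) - 1/(6*(z - 1)) - 1/(5*z).
Integrate each term: A/(z−a) contributes A·log|z−a|.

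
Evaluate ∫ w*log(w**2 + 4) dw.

Let u = w**2 + 4, so du = (2*w) dw.
The integral becomes (1/2)·∫ log(u) du; integrate by parts with u′=log(u), dv′=du.

w**2*log(w**2 + 4)/2 - w**2/2 + 2*log(w**2 + 4) + C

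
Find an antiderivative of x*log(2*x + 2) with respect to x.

x**2*log(2*x + 2)/2 - x**2/4 + x/2 - log(x + 1)/2 + C

Use integration by parts with u = log(2*x + 2), dv = x dx.
Then du = 2/(2*x + 2) dx and v = x**2/2.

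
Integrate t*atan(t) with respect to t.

Use integration by parts with u = arctan(t), dv = t dt.
Then du = 1/(t**2 + 1) dt.

t**2*atan(t)/2 - t/2 + atan(t)/2 + C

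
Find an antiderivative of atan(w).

Use integration by parts with u = arctan(w), dv = dw.
Then du = 1/(w**2 + 1) dw.

w*atan(w) - log(w**2 + 1)/2 + C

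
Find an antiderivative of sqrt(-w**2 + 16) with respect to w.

Substitute w = 4·sin(θ), so dw = 4·cos(θ) dθ and the radical becomes sqrt(-w**2 + 16) = 4·cos(θ) by the Pythagorean identity.
Integrate the resulting trig expression in θ, then back-substitute θ = asin(w/4), sin(θ) = w/4, cos(θ) = sqrt(-w**2 + 16)/4 (absorbing any constant into C).

w*sqrt(-w**2 + 16)/2 + 8*asin(w/4) + C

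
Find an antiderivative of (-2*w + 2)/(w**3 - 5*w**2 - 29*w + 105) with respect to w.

Factor the denominator: (w - 7)*(w - 3)*(w + 5).
Partial-fraction decomposition: 1/(8*(w + 5)) + 1/(8*(w - 3)) - 1/(4*(w - 7)).
Integrate each term: A/(w−a) contributes A·log|w−a|.

-log(w - 7)/4 + log(w**2 + 2*w - 15)/8 + C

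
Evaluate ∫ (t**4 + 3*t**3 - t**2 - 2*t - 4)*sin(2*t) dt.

-t**4*cos(2*t)/2 + t**3*sin(2*t) - 3*t**3*cos(2*t)/2 + 9*t**2*sin(2*t)/4 + 2*t**2*cos(2*t) - 2*t*sin(2*t) + 13*t*cos(2*t)/4 - 13*sin(2*t)/8 + cos(2*t) + C

Use integration by parts with u = t**4 + 3*t**3 - t**2 - 2*t - 4, dv = sin(2*t) dt, so v = -cos(2*t)/2.
Apply parts 4 times (tabular method): alternate signs, differentiate u down to 0, integrate dv up.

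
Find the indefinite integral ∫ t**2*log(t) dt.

Use integration by parts with u = log(t), dv = t**2 dt.
Then du = 1/t dt and v = t**3/3.

t**3*log(t)/3 - t**3/9 + C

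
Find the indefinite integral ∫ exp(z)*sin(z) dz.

exp(z)*sin(z)/2 - exp(z)*cos(z)/2 + C

Let I denote the integral. Integrate by parts with u = sin(z), dv = exp(z) dz, so v = exp(z): I = exp(z)*sin(z) − ∫ exp(z)*cos(z) dz.
Apply parts again with u = cos(z), dv = exp(z) dz: ∫ exp(z)*cos(z) dz = exp(z)*cos(z) + I. Substituting back brings back I: I = exp(z)*sin(z) - exp(z)*cos(z) − I.
Solving for I: (1 + 1)·I equals the remaining terms, so I = (1/2)·(exp(z)*sin(z) - exp(z)*cos(z)).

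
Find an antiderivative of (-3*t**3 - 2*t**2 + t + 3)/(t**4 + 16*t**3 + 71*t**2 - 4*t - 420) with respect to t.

Factor the denominator: (t - 2)*(t + 5)*(t + 6)*(t + 7).
Partial-fraction decomposition: -103/(2*(t + 7)) + 573/(8*(t + 6)) - 323/(14*(t + 5)) - 3/(56*(t - 2)).
Integrate each term: A/(t−a) contributes A·log|t−a|.

-3*log(t - 2)/56 - 323*log(t + 5)/14 + 573*log(t + 6)/8 - 103*log(t + 7)/2 + C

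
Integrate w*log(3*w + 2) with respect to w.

Use integration by parts with u = log(3*w + 2), dv = w dw.
Then du = 3/(3*w + 2) dw and v = w**2/2.

w**2*log(3*w + 2)/2 - w**2/4 + w/3 - 2*log(3*w + 2)/9 + C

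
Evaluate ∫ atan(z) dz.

z*atan(z) - log(z**2 + 1)/2 + C

Use integration by parts with u = arctan(z), dv = dz.
Then du = 1/(z**2 + 1) dz.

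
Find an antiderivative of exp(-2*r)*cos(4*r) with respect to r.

Let I denote the integral. Integrate by parts with u = cos(4*r), dv = exp(-2*r) dr, so v = -exp(-2*r)/2: I = -exp(-2*r)*cos(4*r)/2 − 2·∫ exp(-2*r)*sin(4*r) dr.
Apply parts again with u = sin(4*r), dv = exp(-2*r) dr: ∫ exp(-2*r)*sin(4*r) dr = -exp(-2*r)*sin(4*r)/2 + 2·I. Substituting back brings back I: I = exp(-2*r)*sin(4*r) - exp(-2*r)*cos(4*r)/2 − 4·I.
Solving for I: (1 + 4)·I equals the remaining terms, so I = (1/5)·(exp(-2*r)*sin(4*r) - exp(-2*r)*cos(4*r)/2).

exp(-2*r)*sin(4*r)/5 - exp(-2*r)*cos(4*r)/10 + C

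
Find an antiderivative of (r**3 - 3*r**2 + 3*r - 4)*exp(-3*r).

(-9*r**3 + 18*r**2 - 15*r + 31)*exp(-3*r)/27 + C

Use integration by parts with u = r**3 - 3*r**2 + 3*r - 4, dv = exp(-3*r) dr, so v = -exp(-3*r)/3.
Apply parts 3 times (tabular method): alternate signs, differentiate u down to 0, integrate dv up.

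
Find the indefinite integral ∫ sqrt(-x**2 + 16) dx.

x*sqrt(-x**2 + 16)/2 + 8*asin(x/4) + C

Substitute x = 4·sin(θ), so dx = 4·cos(θ) dθ and the radical becomes sqrt(-x**2 + 16) = 4·cos(θ) by the Pythagorean identity.
Integrate the resulting trig expression in θ, then back-substitute θ = asin(x/4), sin(θ) = x/4, cos(θ) = sqrt(-x**2 + 16)/4 (absorbing any constant into C).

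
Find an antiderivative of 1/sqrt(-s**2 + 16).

Substitute s = 4·sin(θ), so ds = 4·cos(θ) dθ and the radical becomes sqrt(-s**2 + 16) = 4·cos(θ) by the Pythagorean identity.
Integrate the resulting trig expression in θ, then back-substitute θ = asin(s/4), sin(θ) = s/4, cos(θ) = sqrt(-s**2 + 16)/4 (absorbing any constant into C).

asin(s/4) + C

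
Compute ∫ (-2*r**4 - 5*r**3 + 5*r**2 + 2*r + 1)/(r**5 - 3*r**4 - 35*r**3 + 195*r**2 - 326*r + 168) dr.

-743*log(r - 4)/66 + 49*log(r - 3)/4 - 47*log(r - 2)/18 - log(r - 1)/48 - 571*log(r + 7)/1584 + C

Factor the denominator: (r - 4)*(r - 3)*(r - 2)*(r - 1)*(r + 7).
Partial-fraction decomposition: -571/(1584*(r + 7)) - 1/(48*(r - 1)) - 47/(18*(r - 2)) + 49/(4*(r - 3)) - 743/(66*(r - 4)).
Integrate each term: A/(r−a) contributes A·log|r−a|.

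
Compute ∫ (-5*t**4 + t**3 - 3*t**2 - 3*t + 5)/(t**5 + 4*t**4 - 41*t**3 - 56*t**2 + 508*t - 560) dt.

-1271*log(t - 4)/396 + 23173*log(t - 2)/15876 + 3305*log(t + 5)/882 - 12469*log(t + 7)/1782 - 85/(126*t - 252) + C

Factor the denominator: (t - 4)*(t - 2)**2*(t + 5)*(t + 7).
Partial-fraction decomposition: -12469/(1782*(t + 7)) + 3305/(882*(t + 5)) + 23173/(15876*(t - 2)) + 85/(126*(t - 2)**2) - 1271/(396*(t - 4)).
Integrate each term; A/(t−a) gives A·log|t−a|; A/(t−a)² gives −A/(t−a).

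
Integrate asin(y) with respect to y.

y*asin(y) + sqrt(-y**2 + 1) + C

Use integration by parts with u = arcsin(y), dv = dy.
Then du = 1/sqrt(-y**2 + 1) dy.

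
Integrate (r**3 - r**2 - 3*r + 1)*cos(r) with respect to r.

Use integration by parts with u = r**3 - r**2 - 3*r + 1, dv = cos(r) dr, so v = sin(r).
Apply parts 3 times (tabular method): alternate signs, differentiate u down to 0, integrate dv up.

r**3*sin(r) - r**2*sin(r) + 3*r**2*cos(r) - 9*r*sin(r) - 2*r*cos(r) + 3*sin(r) - 9*cos(r) + C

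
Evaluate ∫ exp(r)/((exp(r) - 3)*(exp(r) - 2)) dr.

log(exp(r) - 3) - log(exp(r) - 2) + C

Let u = e^r, du = e^r dr.
The integral becomes ∫ du/((u-3)(u-2)); decompose into partial fractions.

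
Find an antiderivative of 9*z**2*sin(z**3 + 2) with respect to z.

-3*cos(z**3 + 2) + C

Let u = z**3 + 2, so du = (3*z**2) dz.
Rewriting, the integral becomes 3·∫ sin(u) du = 3·-cos(u).
Substituting back, u = z**3 + 2.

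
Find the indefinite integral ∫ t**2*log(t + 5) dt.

Use integration by parts with u = log(t + 5), dv = t**2 dt.
Then du = 1/(t + 5) dt and v = t**3/3.

t**3*log(t + 5)/3 - t**3/9 + 5*t**2/6 - 25*t/3 + 125*log(t + 5)/3 + C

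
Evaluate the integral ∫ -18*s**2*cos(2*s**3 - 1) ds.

-3*sin(2*s**3 - 1) + C

Let u = 2*s**3 - 1, so du = (6*s**2) ds.
Rewriting, the integral becomes -3·∫ cos(u) du = -3·sin(u).
Substituting back, u = 2*s**3 - 1.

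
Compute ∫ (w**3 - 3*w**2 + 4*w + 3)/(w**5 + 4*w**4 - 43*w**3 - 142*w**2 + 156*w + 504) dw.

Factor the denominator: (w - 6)*(w - 2)*(w + 2)*(w + 3)*(w + 7).
Partial-fraction decomposition: -103/(468*(w + 7)) + 7/(20*(w + 3)) - 5/(32*(w + 2)) - 7/(720*(w - 2)) + 15/(416*(w - 6)).
Integrate each term: A/(w−a) contributes A·log|w−a|.

15*log(w - 6)/416 - 7*log(w - 2)/720 - 5*log(w + 2)/32 + 7*log(w + 3)/20 - 103*log(w + 7)/468 + C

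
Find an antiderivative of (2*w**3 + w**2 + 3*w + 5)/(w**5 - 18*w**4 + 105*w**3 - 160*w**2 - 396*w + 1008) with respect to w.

Factor the denominator: (w - 7)*(w - 6)*(w - 4)*(w - 3)*(w + 2).
Partial-fraction decomposition: -13/(2160*(w + 2)) - 77/(60*(w - 3)) + 161/(36*(w - 4)) - 491/(48*(w - 6)) + 761/(108*(w - 7)).
Integrate each term: A/(w−a) contributes A·log|w−a|.

761*log(w - 7)/108 - 491*log(w - 6)/48 + 161*log(w - 4)/36 - 77*log(w - 3)/60 - 13*log(w + 2)/2160 + C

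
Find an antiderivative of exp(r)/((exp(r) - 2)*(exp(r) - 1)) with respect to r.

Let u = e^r, du = e^r dr.
The integral becomes ∫ du/((u-1)(u-2)); decompose into partial fractions.

log(exp(r) - 2) - log(exp(r) - 1) + C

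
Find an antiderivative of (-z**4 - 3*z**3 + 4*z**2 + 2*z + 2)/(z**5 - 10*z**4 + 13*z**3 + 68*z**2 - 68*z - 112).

-1609*log(z - 7)/540 + 187*log(z - 4)/90 - 3*log(z - 2)/20 - log(z + 1)/20 + 11*log(z + 2)/108 + C

Factor the denominator: (z - 7)*(z - 4)*(z - 2)*(z + 1)*(z + 2).
Partial-fraction decomposition: 11/(108*(z + 2)) - 1/(20*(z + 1)) - 3/(20*(z - 2)) + 187/(90*(z - 4)) - 1609/(540*(z - 7)).
Integrate each term: A/(z−a) contributes A·log|z−a|.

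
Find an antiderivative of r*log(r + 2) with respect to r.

Use integration by parts with u = log(r + 2), dv = r dr.
Then du = 1/(r + 2) dr and v = r**2/2.

r**2*log(r + 2)/2 - r**2/4 + r - 2*log(r + 2) + C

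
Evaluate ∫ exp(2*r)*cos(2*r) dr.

exp(2*r)*sin(2*r)/4 + exp(2*r)*cos(2*r)/4 + C

Let I denote the integral. Integrate by parts with u = cos(2*r), dv = exp(2*r) dr, so v = exp(2*r)/2: I = exp(2*r)*cos(2*r)/2 + ∫ exp(2*r)*sin(2*r) dr.
Apply parts again with u = sin(2*r), dv = exp(2*r) dr: ∫ exp(2*r)*sin(2*r) dr = exp(2*r)*sin(2*r)/2 − I. Substituting back brings back I: I = exp(2*r)*sin(2*r)/2 + exp(2*r)*cos(2*r)/2 − I.
Solving for I: (1 + 1)·I equals the remaining terms, so I = (1/2)·(exp(2*r)*sin(2*r)/2 + exp(2*r)*cos(2*r)/2).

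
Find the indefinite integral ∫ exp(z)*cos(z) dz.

exp(z)*sin(z)/2 + exp(z)*cos(z)/2 + C

Let I denote the integral. Integrate by parts with u = cos(z), dv = exp(z) dz, so v = exp(z): I = exp(z)*cos(z) + ∫ exp(z)*sin(z) dz.
Apply parts again with u = sin(z), dv = exp(z) dz: ∫ exp(z)*sin(z) dz = exp(z)*sin(z) − I. Substituting back brings back I: I = exp(z)*sin(z) + exp(z)*cos(z) − I.
Solving for I: (1 + 1)·I equals the remaining terms, so I = (1/2)·(exp(z)*sin(z) + exp(z)*cos(z)).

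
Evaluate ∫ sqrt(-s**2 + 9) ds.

s*sqrt(-s**2 + 9)/2 + 9*asin(s/3)/2 + C

Substitute s = 3·sin(θ), so ds = 3·cos(θ) dθ and the radical becomes sqrt(-s**2 + 9) = 3·cos(θ) by the Pythagorean identity.
Integrate the resulting trig expression in θ, then back-substitute θ = asin(s/3), sin(θ) = s/3, cos(θ) = sqrt(-s**2 + 9)/3 (absorbing any constant into C).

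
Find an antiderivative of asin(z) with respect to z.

Use integration by parts with u = arcsin(z), dv = dz.
Then du = 1/sqrt(-z**2 + 1) dz.

z*asin(z) + sqrt(-z**2 + 1) + C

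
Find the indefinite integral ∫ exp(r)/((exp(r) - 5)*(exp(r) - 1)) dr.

Let u = e^r, du = e^r dr.
The integral becomes ∫ du/((u-5)(u-1)); decompose into partial fractions.

log(exp(r) - 5)/4 - log(exp(r) - 1)/4 + C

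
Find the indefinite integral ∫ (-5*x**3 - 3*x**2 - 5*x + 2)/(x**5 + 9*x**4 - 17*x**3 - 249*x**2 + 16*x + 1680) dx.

Factor the denominator: (x - 4)*(x - 3)*(x + 4)*(x + 5)*(x + 7).
Partial-fraction decomposition: 107/(44*(x + 7)) - 577/(144*(x + 5)) + 7/(4*(x + 4)) + 5/(16*(x - 3)) - 193/(396*(x - 4)).
Integrate each term: A/(x−a) contributes A·log|x−a|.

-193*log(x - 4)/396 + 5*log(x - 3)/16 + 7*log(x + 4)/4 - 577*log(x + 5)/144 + 107*log(x + 7)/44 + C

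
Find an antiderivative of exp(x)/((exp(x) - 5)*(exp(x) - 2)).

Let u = e^x, du = e^x dx.
The integral becomes ∫ du/((u-2)(u-5)); decompose into partial fractions.

log(exp(x) - 5)/3 - log(exp(x) - 2)/3 + C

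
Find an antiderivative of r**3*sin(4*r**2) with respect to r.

Let u = r², du = 2r dr; rewrite as (1/2)∫ u^1·sin(4u) du.
Now integrate by parts 1 time.

-r**2*cos(4*r**2)/8 + sin(4*r**2)/32 + C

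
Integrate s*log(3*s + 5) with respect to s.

s**2*log(3*s + 5)/2 - s**2/4 + 5*s/6 - 25*log(3*s + 5)/18 + C

Use integration by parts with u = log(3*s + 5), dv = s ds.
Then du = 3/(3*s + 5) ds and v = s**2/2.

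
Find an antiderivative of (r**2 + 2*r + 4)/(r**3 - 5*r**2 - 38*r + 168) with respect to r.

67*log(r - 7)/39 - 14*log(r - 4)/15 + 14*log(r + 6)/65 + C

Factor the denominator: (r - 7)*(r - 4)*(r + 6).
Partial-fraction decomposition: 14/(65*(r + 6)) - 14/(15*(r - 4)) + 67/(39*(r - 7)).
Integrate each term: A/(r−a) contributes A·log|r−a|.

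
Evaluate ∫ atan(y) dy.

Use integration by parts with u = arctan(y), dv = dy.
Then du = 1/(y**2 + 1) dy.

y*atan(y) - log(y**2 + 1)/2 + C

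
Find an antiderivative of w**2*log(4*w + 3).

Use integration by parts with u = log(4*w + 3), dv = w**2 dw.
Then du = 4/(4*w + 3) dw and v = w**3/3.

w**3*log(4*w + 3)/3 - w**3/9 + w**2/8 - 3*w/16 + 9*log(4*w + 3)/64 + C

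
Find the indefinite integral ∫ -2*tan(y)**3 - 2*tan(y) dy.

Let u = tan(y), so du = (tan(y)**2 + 1) dy.
Rewriting, the integral becomes -2·∫ u^1 du = -2·u^2/2.
Substituting back, u = tan(y).

-tan(y)**2 + C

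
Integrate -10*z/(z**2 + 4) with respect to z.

Let u = z**2 + 4, so du = (2*z) dz.
Rewriting, the integral becomes -5·∫ 1/u du = -5·log(u).
Substituting back, u = z**2 + 4.

-5*log(z**2 + 4) + C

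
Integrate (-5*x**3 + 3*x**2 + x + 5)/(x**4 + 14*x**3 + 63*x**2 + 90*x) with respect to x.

log(x)/18 - 82*log(x + 3)/9 + 70*log(x + 5) - 1187*log(x + 6)/18 + C

Factor the denominator: x*(x + 3)*(x + 5)*(x + 6).
Partial-fraction decomposition: -1187/(18*(x + 6)) + 70/(x + 5) - 82/(9*(x + 3)) + 1/(18*x).
Integrate each term: A/(x−a) contributes A·log|x−a|.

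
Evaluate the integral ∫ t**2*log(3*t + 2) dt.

t**3*log(3*t + 2)/3 - t**3/9 + t**2/9 - 4*t/27 + 8*log(3*t + 2)/81 + C

Use integration by parts with u = log(3*t + 2), dv = t**2 dt.
Then du = 3/(3*t + 2) dt and v = t**3/3.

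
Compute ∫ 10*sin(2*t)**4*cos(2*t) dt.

sin(2*t)**5 + C

Let u = sin(2*t), so du = (2*cos(2*t)) dt.
Rewriting, the integral becomes 5·∫ u^4 du = 5·u^5/5.
Substituting back, u = sin(2*t).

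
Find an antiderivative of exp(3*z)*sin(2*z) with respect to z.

3*exp(3*z)*sin(2*z)/13 - 2*exp(3*z)*cos(2*z)/13 + C

Let I denote the integral. Integrate by parts with u = sin(2*z), dv = exp(3*z) dz, so v = exp(3*z)/3: I = exp(3*z)*sin(2*z)/3 − (2/3)·∫ exp(3*z)*cos(2*z) dz.
Apply parts again with u = cos(2*z), dv = exp(3*z) dz: ∫ exp(3*z)*cos(2*z) dz = exp(3*z)*cos(2*z)/3 + (2/3)·I. Substituting back brings back I: I = exp(3*z)*sin(2*z)/3 - 2*exp(3*z)*cos(2*z)/9 − (4/9)·I.
Solving for I: (1 + 4/9)·I equals the remaining terms, so I = (9/13)·(exp(3*z)*sin(2*z)/3 - 2*exp(3*z)*cos(2*z)/9).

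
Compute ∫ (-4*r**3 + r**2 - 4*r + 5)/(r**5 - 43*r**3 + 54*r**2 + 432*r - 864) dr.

-251*log(r - 4)/80 + 11660*log(r - 3)/3969 - 293*log(r + 4)/784 + 929*log(r + 6)/1620 - 106/(63*r - 189) + C

Factor the denominator: (r - 4)*(r - 3)**2*(r + 4)*(r + 6).
Partial-fraction decomposition: 929/(1620*(r + 6)) - 293/(784*(r + 4)) + 11660/(3969*(r - 3)) + 106/(63*(r - 3)**2) - 251/(80*(r - 4)).
Integrate each term; A/(r−a) gives A·log|r−a|; A/(r−a)² gives −A/(r−a).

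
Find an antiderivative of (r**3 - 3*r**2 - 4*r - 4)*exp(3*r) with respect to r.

(9*r**3 - 36*r**2 - 12*r - 32)*exp(3*r)/27 + C

Use integration by parts with u = r**3 - 3*r**2 - 4*r - 4, dv = exp(3*r) dr, so v = exp(3*r)/3.
Apply parts 3 times (tabular method): alternate signs, differentiate u down to 0, integrate dv up.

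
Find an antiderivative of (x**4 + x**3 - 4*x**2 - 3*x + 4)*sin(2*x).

Use integration by parts with u = x**4 + x**3 - 4*x**2 - 3*x + 4, dv = sin(2*x) dx, so v = -cos(2*x)/2.
Apply parts 4 times (tabular method): alternate signs, differentiate u down to 0, integrate dv up.

-x**4*cos(2*x)/2 + x**3*sin(2*x) - x**3*cos(2*x)/2 + 3*x**2*sin(2*x)/4 + 7*x**2*cos(2*x)/2 - 7*x*sin(2*x)/2 + 9*x*cos(2*x)/4 - 9*sin(2*x)/8 - 15*cos(2*x)/4 + C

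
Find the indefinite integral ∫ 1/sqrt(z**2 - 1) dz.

log(z + sqrt(z**2 - 1)) + C

Substitute z = sec(θ), so dz = sec(θ)*tan(θ) dθ and the radical becomes sqrt(z**2 - 1) = tan(θ) by the Pythagorean identity.
Integrate the resulting trig expression in θ, then back-substitute sec(θ) = z, tan(θ) = sqrt(z**2 - 1) (absorbing any constant into C).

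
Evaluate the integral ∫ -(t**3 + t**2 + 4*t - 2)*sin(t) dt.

t**3*cos(t) - 3*t**2*sin(t) + t**2*cos(t) - 2*t*sin(t) - 2*t*cos(t) + 2*sin(t) - 4*cos(t) + C

Use integration by parts with u = t**3 + t**2 + 4*t - 2, dv = -sin(t) dt, so v = cos(t).
Apply parts 3 times (tabular method): alternate signs, differentiate u down to 0, integrate dv up.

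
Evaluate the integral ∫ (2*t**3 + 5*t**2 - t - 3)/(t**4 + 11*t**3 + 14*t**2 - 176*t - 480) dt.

67*log(t - 4)/240 + 47*log(t + 4)/16 - 41*log(t + 5)/3 + 249*log(t + 6)/20 + C

Factor the denominator: (t - 4)*(t + 4)*(t + 5)*(t + 6).
Partial-fraction decomposition: 249/(20*(t + 6)) - 41/(3*(t + 5)) + 47/(16*(t + 4)) + 67/(240*(t - 4)).
Integrate each term: A/(t−a) contributes A·log|t−a|.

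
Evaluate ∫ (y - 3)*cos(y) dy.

y*sin(y) - 3*sin(y) + cos(y) + C

Use integration by parts with u = y - 3, dv = cos(y) dy, so v = sin(y).
Apply parts 1 times (tabular method): alternate signs, differentiate u down to 0, integrate dv up.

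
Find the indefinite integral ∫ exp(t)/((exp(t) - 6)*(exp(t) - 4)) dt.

log(exp(t) - 6)/2 - log(exp(t) - 4)/2 + C

Let u = e^t, du = e^t dt.
The integral becomes ∫ du/((u-4)(u-6)); decompose into partial fractions.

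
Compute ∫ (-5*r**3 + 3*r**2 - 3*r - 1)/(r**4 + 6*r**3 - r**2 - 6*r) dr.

log(r)/6 - 3*log(r - 1)/7 + log(r + 1) - 241*log(r + 6)/42 + C

Factor the denominator: r*(r - 1)*(r + 1)*(r + 6).
Partial-fraction decomposition: -241/(42*(r + 6)) + 1/(r + 1) - 3/(7*(r - 1)) + 1/(6*r).
Integrate each term: A/(r−a) contributes A·log|r−a|.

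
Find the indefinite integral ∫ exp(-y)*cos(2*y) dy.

Let I denote the integral. Integrate by parts with u = cos(2*y), dv = exp(-y) dy, so v = -exp(-y): I = -exp(-y)*cos(2*y) − 2·∫ exp(-y)*sin(2*y) dy.
Apply parts again with u = sin(2*y), dv = exp(-y) dy: ∫ exp(-y)*sin(2*y) dy = -exp(-y)*sin(2*y) + 2·I. Substituting back brings back I: I = 2*exp(-y)*sin(2*y) - exp(-y)*cos(2*y) − 4·I.
Solving for I: (1 + 4)·I equals the remaining terms, so I = (1/5)·(2*exp(-y)*sin(2*y) - exp(-y)*cos(2*y)).

2*exp(-y)*sin(2*y)/5 - exp(-y)*cos(2*y)/5 + C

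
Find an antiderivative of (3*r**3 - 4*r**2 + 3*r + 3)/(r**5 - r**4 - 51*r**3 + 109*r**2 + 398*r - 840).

293*log(r - 5)/288 - 13*log(r - 4)/14 + 17*log(r - 2)/270 + 123*log(r + 3)/1120 - 113*log(r + 7)/432 + C

Factor the denominator: (r - 5)*(r - 4)*(r - 2)*(r + 3)*(r + 7).
Partial-fraction decomposition: -113/(432*(r + 7)) + 123/(1120*(r + 3)) + 17/(270*(r - 2)) - 13/(14*(r - 4)) + 293/(288*(r - 5)).
Integrate each term: A/(r−a) contributes A·log|r−a|.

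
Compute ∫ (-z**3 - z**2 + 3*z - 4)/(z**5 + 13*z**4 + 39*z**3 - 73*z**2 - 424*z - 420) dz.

Factor the denominator: (z - 3)*(z + 2)**2*(z + 5)*(z + 7).
Partial-fraction decomposition: 269/(500*(z + 7)) - 9/(16*(z + 5)) + 1/(25*(z + 2)) + 2/(25*(z + 2)**2) - 31/(2000*(z - 3)).
Integrate each term; A/(z−a) gives A·log|z−a|; A/(z−a)² gives −A/(z−a).

-31*log(z - 3)/2000 + log(z + 2)/25 - 9*log(z + 5)/16 + 269*log(z + 7)/500 - 2/(25*z + 50) + C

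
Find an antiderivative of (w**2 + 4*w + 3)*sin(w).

Use integration by parts with u = w**2 + 4*w + 3, dv = sin(w) dw, so v = -cos(w).
Apply parts 2 times (tabular method): alternate signs, differentiate u down to 0, integrate dv up.

-w**2*cos(w) + 2*w*sin(w) - 4*w*cos(w) + 4*sin(w) - cos(w) + C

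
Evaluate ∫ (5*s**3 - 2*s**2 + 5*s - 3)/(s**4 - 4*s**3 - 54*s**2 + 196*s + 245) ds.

1649*log(s - 7)/224 - 199*log(s - 5)/48 - 5*log(s + 1)/96 + 617*log(s + 7)/336 + C

Factor the denominator: (s - 7)*(s - 5)*(s + 1)*(s + 7).
Partial-fraction decomposition: 617/(336*(s + 7)) - 5/(96*(s + 1)) - 199/(48*(s - 5)) + 1649/(224*(s - 7)).
Integrate each term: A/(s−a) contributes A·log|s−a|.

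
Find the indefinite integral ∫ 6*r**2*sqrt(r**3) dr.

Let u = r**3, so du = (3*r**2) dr.
Rewriting, the integral becomes 2·∫ √u du = 2·(2/3)u^(3/2).
Substituting back, u = r**3.

4*(r**3)**(3/2)/3 + C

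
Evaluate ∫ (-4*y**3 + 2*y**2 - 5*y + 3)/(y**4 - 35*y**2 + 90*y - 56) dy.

Factor the denominator: (y - 4)*(y - 2)*(y - 1)*(y + 7).
Partial-fraction decomposition: -377/(198*(y + 7)) - 1/(6*(y - 1)) + 31/(18*(y - 2)) - 241/(66*(y - 4)).
Integrate each term: A/(y−a) contributes A·log|y−a|.

-241*log(y - 4)/66 + 31*log(y - 2)/18 - log(y - 1)/6 - 377*log(y + 7)/198 + C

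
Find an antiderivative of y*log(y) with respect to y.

y**2*log(y)/2 - y**2/4 + C

Use integration by parts with u = log(y), dv = y dy.
Then du = 1/y dy and v = y**2/2.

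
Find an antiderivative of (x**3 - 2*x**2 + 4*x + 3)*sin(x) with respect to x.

-x**3*cos(x) + 3*x**2*sin(x) + 2*x**2*cos(x) - 4*x*sin(x) + 2*x*cos(x) - 2*sin(x) - 7*cos(x) + C

Use integration by parts with u = x**3 - 2*x**2 + 4*x + 3, dv = sin(x) dx, so v = -cos(x).
Apply parts 3 times (tabular method): alternate signs, differentiate u down to 0, integrate dv up.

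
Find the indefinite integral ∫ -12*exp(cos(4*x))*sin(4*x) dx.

Let u = cos(4*x), so du = (-4*sin(4*x)) dx.
Rewriting, the integral becomes 3·∫ e^u du = 3·e^u.
Substituting back, u = cos(4*x).

3*exp(cos(4*x)) + C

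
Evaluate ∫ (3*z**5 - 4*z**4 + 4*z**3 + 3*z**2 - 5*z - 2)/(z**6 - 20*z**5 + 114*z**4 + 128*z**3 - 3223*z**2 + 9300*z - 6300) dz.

Factor the denominator: (z - 7)*(z - 6)**2*(z - 5)*(z - 1)*(z + 5).
Partial-fraction decomposition: 12277/(87120*(z + 5)) - 1/(3600*(z - 1)) - 7423/(80*(z - 5)) - 599241/(3025*(z - 6)) - 19084/(55*(z - 6)**2) + 42299/(144*(z - 7)).
Integrate each term; A/(z−a) gives A·log|z−a|; A/(z−a)² gives −A/(z−a).

42299*log(z - 7)/144 - 599241*log(z - 6)/3025 - 7423*log(z - 5)/80 - log(z - 1)/3600 + 12277*log(z + 5)/87120 + 19084/(55*z - 330) + C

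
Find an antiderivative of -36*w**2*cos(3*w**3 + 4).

Let u = 3*w**3 + 4, so du = (9*w**2) dw.
Rewriting, the integral becomes -4·∫ cos(u) du = -4·sin(u).
Substituting back, u = 3*w**3 + 4.

-4*sin(3*w**3 + 4) + C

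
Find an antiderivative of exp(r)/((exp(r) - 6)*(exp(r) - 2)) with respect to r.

log(exp(r) - 6)/4 - log(exp(r) - 2)/4 + C

Let u = e^r, du = e^r dr.
The integral becomes ∫ du/((u-2)(u-6)); decompose into partial fractions.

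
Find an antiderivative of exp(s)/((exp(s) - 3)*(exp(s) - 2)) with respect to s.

log(exp(s) - 3) - log(exp(s) - 2) + C

Let u = e^s, du = e^s ds.
The integral becomes ∫ du/((u-2)(u-3)); decompose into partial fractions.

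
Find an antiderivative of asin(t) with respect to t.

t*asin(t) + sqrt(-t**2 + 1) + C

Use integration by parts with u = arcsin(t), dv = dt.
Then du = 1/sqrt(-t**2 + 1) dt.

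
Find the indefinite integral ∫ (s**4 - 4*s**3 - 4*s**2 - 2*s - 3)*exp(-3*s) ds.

(-27*s**4 + 72*s**3 + 180*s**2 + 174*s + 139)*exp(-3*s)/81 + C

Use integration by parts with u = s**4 - 4*s**3 - 4*s**2 - 2*s - 3, dv = exp(-3*s) ds, so v = -exp(-3*s)/3.
Apply parts 4 times (tabular method): alternate signs, differentiate u down to 0, integrate dv up.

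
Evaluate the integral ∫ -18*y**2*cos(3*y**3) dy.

Let u = 3*y**3, so du = (9*y**2) dy.
Rewriting, the integral becomes -2·∫ cos(u) du = -2·sin(u).
Substituting back, u = 3*y**3.

-2*sin(3*y**3) + C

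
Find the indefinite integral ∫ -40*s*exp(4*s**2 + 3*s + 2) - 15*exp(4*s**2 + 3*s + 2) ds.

Let u = 4*s**2 + 3*s + 2, so du = (8*s + 3) ds.
Rewriting, the integral becomes -5·∫ e^u du = -5·e^u.
Substituting back, u = 4*s**2 + 3*s + 2.

-5*exp(4*s**2 + 3*s + 2) + C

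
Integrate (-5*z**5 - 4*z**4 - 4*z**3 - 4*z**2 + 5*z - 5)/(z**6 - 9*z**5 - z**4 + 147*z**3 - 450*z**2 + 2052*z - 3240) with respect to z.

Factor the denominator: (z - 6)**2*(z - 2)*(z + 5)*(z**2 + 9).
Partial-fraction decomposition: (53111*z - 318969)/(298350*(z**2 + 9)) - 13495/(28798*(z + 5)) - 267/(1456*(z - 2)) - 5914613/(1306800*(z - 6)) - 45047/(1980*(z - 6)**2).
Integrate each term; A/(z−a) gives A·log|z−a|; the (Bz+D)/(z²+p²) term gives a log and an atan.

-5914613*log(z - 6)/1306800 - 267*log(z - 2)/1456 - 13495*log(z + 5)/28798 + 53111*log(z**2 + 9)/596700 - 35441*atan(z/3)/99450 + 45047/(1980*z - 11880) + C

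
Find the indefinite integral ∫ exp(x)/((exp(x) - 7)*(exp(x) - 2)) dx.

log(exp(x) - 7)/5 - log(exp(x) - 2)/5 + C

Let u = e^x, du = e^x dx.
The integral becomes ∫ du/((u-2)(u-7)); decompose into partial fractions.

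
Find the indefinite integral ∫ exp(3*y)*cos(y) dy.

Let I denote the integral. Integrate by parts with u = cos(y), dv = exp(3*y) dy, so v = exp(3*y)/3: I = exp(3*y)*cos(y)/3 + (1/3)·∫ exp(3*y)*sin(y) dy.
Apply parts again with u = sin(y), dv = exp(3*y) dy: ∫ exp(3*y)*sin(y) dy = exp(3*y)*sin(y)/3 − (1/3)·I. Substituting back brings back I: I = exp(3*y)*sin(y)/9 + exp(3*y)*cos(y)/3 − (1/9)·I.
Solving for I: (1 + 1/9)·I equals the remaining terms, so I = (9/10)·(exp(3*y)*sin(y)/9 + exp(3*y)*cos(y)/3).

exp(3*y)*sin(y)/10 + 3*exp(3*y)*cos(y)/10 + C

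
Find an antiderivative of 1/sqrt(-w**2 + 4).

asin(w/2) + C

Substitute w = 2·sin(θ), so dw = 2·cos(θ) dθ and the radical becomes sqrt(-w**2 + 4) = 2·cos(θ) by the Pythagorean identity.
Integrate the resulting trig expression in θ, then back-substitute θ = asin(w/2), sin(θ) = w/2, cos(θ) = sqrt(-w**2 + 4)/2 (absorbing any constant into C).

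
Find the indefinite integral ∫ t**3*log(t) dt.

t**4*log(t)/4 - t**4/16 + C

Use integration by parts with u = log(t), dv = t**3 dt.
Then du = 1/t dt and v = t**4/4.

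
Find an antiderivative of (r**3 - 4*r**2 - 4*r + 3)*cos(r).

r**3*sin(r) - 4*r**2*sin(r) + 3*r**2*cos(r) - 10*r*sin(r) - 8*r*cos(r) + 11*sin(r) - 10*cos(r) + C

Use integration by parts with u = r**3 - 4*r**2 - 4*r + 3, dv = cos(r) dr, so v = sin(r).
Apply parts 3 times (tabular method): alternate signs, differentiate u down to 0, integrate dv up.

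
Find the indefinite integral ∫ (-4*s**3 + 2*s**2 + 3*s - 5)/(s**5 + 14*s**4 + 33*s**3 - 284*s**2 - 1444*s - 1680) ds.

Factor the denominator: (s - 5)*(s + 2)*(s + 4)*(s + 6)*(s + 7).
Partial-fraction decomposition: 361/(45*(s + 7)) - 83/(8*(s + 6)) + 271/(108*(s + 4)) - 29/(280*(s + 2)) - 10/(189*(s - 5)).
Integrate each term: A/(s−a) contributes A·log|s−a|.

-10*log(s - 5)/189 - 29*log(s + 2)/280 + 271*log(s + 4)/108 - 83*log(s + 6)/8 + 361*log(s + 7)/45 + C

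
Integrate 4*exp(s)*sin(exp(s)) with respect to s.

Let u = exp(s), so du = (exp(s)) ds.
Rewriting, the integral becomes 4·∫ sin(u) du = 4·-cos(u).
Substituting back, u = exp(s).

-4*cos(exp(s)) + C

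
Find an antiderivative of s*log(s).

Use integration by parts with u = log(s), dv = s ds.
Then du = 1/s ds and v = s**2/2.

s**2*log(s)/2 - s**2/4 + C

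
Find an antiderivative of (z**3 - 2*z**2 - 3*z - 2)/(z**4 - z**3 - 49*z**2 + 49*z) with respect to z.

-2*log(z)/49 + 37*log(z - 7)/98 + log(z - 1)/8 + 211*log(z + 7)/392 + C

Factor the denominator: z*(z - 7)*(z - 1)*(z + 7).
Partial-fraction decomposition: 211/(392*(z + 7)) + 1/(8*(z - 1)) + 37/(98*(z - 7)) - 2/(49*z).
Integrate each term: A/(z−a) contributes A·log|z−a|.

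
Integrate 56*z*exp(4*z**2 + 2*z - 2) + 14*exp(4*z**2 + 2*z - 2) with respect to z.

7*exp(4*z**2 + 2*z - 2) + C

Let u = 4*z**2 + 2*z - 2, so du = (8*z + 2) dz.
Rewriting, the integral becomes 7·∫ e^u du = 7·e^u.
Substituting back, u = 4*z**2 + 2*z - 2.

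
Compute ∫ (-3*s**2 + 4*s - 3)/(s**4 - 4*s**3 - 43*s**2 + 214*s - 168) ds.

Factor the denominator: (s - 6)*(s - 4)*(s - 1)*(s + 7).
Partial-fraction decomposition: 89/(572*(s + 7)) - 1/(60*(s - 1)) + 35/(66*(s - 4)) - 87/(130*(s - 6)).
Integrate each term: A/(s−a) contributes A·log|s−a|.

-87*log(s - 6)/130 + 35*log(s - 4)/66 - log(s - 1)/60 + 89*log(s + 7)/572 + C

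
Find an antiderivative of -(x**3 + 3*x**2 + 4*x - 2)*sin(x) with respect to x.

Use integration by parts with u = x**3 + 3*x**2 + 4*x - 2, dv = -sin(x) dx, so v = cos(x).
Apply parts 3 times (tabular method): alternate signs, differentiate u down to 0, integrate dv up.

x**3*cos(x) - 3*x**2*sin(x) + 3*x**2*cos(x) - 6*x*sin(x) - 2*x*cos(x) + 2*sin(x) - 8*cos(x) + C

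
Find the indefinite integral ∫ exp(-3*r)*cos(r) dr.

Let I denote the integral. Integrate by parts with u = cos(r), dv = exp(-3*r) dr, so v = -exp(-3*r)/3: I = -exp(-3*r)*cos(r)/3 − (1/3)·∫ exp(-3*r)*sin(r) dr.
Apply parts again with u = sin(r), dv = exp(-3*r) dr: ∫ exp(-3*r)*sin(r) dr = -exp(-3*r)*sin(r)/3 + (1/3)·I. Substituting back brings back I: I = exp(-3*r)*sin(r)/9 - exp(-3*r)*cos(r)/3 − (1/9)·I.
Solving for I: (1 + 1/9)·I equals the remaining terms, so I = (9/10)·(exp(-3*r)*sin(r)/9 - exp(-3*r)*cos(r)/3).

exp(-3*r)*sin(r)/10 - 3*exp(-3*r)*cos(r)/10 + C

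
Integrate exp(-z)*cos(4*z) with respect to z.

Let I denote the integral. Integrate by parts with u = cos(4*z), dv = exp(-z) dz, so v = -exp(-z): I = -exp(-z)*cos(4*z) − 4·∫ exp(-z)*sin(4*z) dz.
Apply parts again with u = sin(4*z), dv = exp(-z) dz: ∫ exp(-z)*sin(4*z) dz = -exp(-z)*sin(4*z) + 4·I. Substituting back brings back I: I = 4*exp(-z)*sin(4*z) - exp(-z)*cos(4*z) − 16·I.
Solving for I: (1 + 16)·I equals the remaining terms, so I = (1/17)·(4*exp(-z)*sin(4*z) - exp(-z)*cos(4*z)).

4*exp(-z)*sin(4*z)/17 - exp(-z)*cos(4*z)/17 + C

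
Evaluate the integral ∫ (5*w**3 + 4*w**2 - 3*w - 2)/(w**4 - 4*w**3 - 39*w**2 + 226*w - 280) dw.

Factor the denominator: (w - 5)*(w - 4)*(w - 2)*(w + 7).
Partial-fraction decomposition: 125/(99*(w + 7)) + 8/(9*(w - 2)) - 185/(11*(w - 4)) + 59/(3*(w - 5)).
Integrate each term: A/(w−a) contributes A·log|w−a|.

59*log(w - 5)/3 - 185*log(w - 4)/11 + 8*log(w - 2)/9 + 125*log(w + 7)/99 + C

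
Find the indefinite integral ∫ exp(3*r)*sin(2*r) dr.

Let I denote the integral. Integrate by parts with u = sin(2*r), dv = exp(3*r) dr, so v = exp(3*r)/3: I = exp(3*r)*sin(2*r)/3 − (2/3)·∫ exp(3*r)*cos(2*r) dr.
Apply parts again with u = cos(2*r), dv = exp(3*r) dr: ∫ exp(3*r)*cos(2*r) dr = exp(3*r)*cos(2*r)/3 + (2/3)·I. Substituting back brings back I: I = exp(3*r)*sin(2*r)/3 - 2*exp(3*r)*cos(2*r)/9 − (4/9)·I.
Solving for I: (1 + 4/9)·I equals the remaining terms, so I = (9/13)·(exp(3*r)*sin(2*r)/3 - 2*exp(3*r)*cos(2*r)/9).

3*exp(3*r)*sin(2*r)/13 - 2*exp(3*r)*cos(2*r)/13 + C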